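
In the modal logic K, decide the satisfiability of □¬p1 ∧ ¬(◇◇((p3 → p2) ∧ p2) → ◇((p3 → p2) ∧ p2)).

1. □¬p1 ∧ ¬(◇◇((p3 → p2) ∧ p2) → ◇((p3 → p2) ∧ p2)), w0
2. □¬p1, w0
3. ¬(◇◇((p3 → p2) ∧ p2) → ◇((p3 → p2) ∧ p2)), w0
4. ◇◇((p3 → p2) ∧ p2), w0
5. ¬◇((p3 → p2) ∧ p2), w0
6. ◇((p3 → p2) ∧ p2), w1
7. ¬p1, w1
8. ¬((p3 → p2) ∧ p2), w1
9. ¬p2, w1
10. (p3 → p2) ∧ p2, w2
11. p3 → p2, w2
12. p2, w2
Accessibility: w0Rw1, w1Rw2

Satisfiable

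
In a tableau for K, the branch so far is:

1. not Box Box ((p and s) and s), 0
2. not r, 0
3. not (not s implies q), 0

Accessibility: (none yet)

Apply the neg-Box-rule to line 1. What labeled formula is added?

a fresh world 1 with 0R1, and not Box ((p and s) and s) at 1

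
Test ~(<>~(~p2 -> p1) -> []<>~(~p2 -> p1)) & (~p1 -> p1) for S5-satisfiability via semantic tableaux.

1. ~(<>~(~p2 -> p1) -> []<>~(~p2 -> p1)) & (~p1 -> p1), u
2. ~(<>~(~p2 -> p1) -> []<>~(~p2 -> p1)), u   [&-rule on 1]
3. ~p1 -> p1, u   [&-rule on 1]
4. <>~(~p2 -> p1), u   [~->-rule on 2]
5. ~[]<>~(~p2 -> p1), u   [~->-rule on 2]
6. p1, u   [->-rule on 3 (branches; this branch)]
7. ~(~p2 -> p1), v   [<>-rule on 4: fresh world v, uRv]
8. ~p2, v   [~->-rule on 7]
9. ~p1, v   [~->-rule on 7]
10. ~<>~(~p2 -> p1), w   [~[]-rule on 5: fresh world w, uRw]
11. ~p2 -> p1, u   [~<>-rule on 10 via wRu]
12. ~p2 -> p1, v   [~<>-rule on 10 via wRv]
13. ~p2 -> p1, w   [~<>-rule on 10 via wRw]
14. p1, v   [->-rule on 12 (branches; this branch)]
Accessibility: uRu, uRv, uRw, vRu, vRv, vRw, wRu, wRv, wRw
Branch closes: p1 and ~p1 both at v.
All branches of the tableau close; one closing branch shown above.

Unsatisfiable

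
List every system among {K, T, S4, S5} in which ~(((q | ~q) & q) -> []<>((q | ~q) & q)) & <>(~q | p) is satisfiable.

S5-tableau for the formula:
1. ~(((q | ~q) & q) -> []<>((q | ~q) & q)) & <>(~q | p), 0
2. ~(((q | ~q) & q) -> []<>((q | ~q) & q)), 0   [&-rule on 1]
3. <>(~q | p), 0   [&-rule on 1]
4. (q | ~q) & q, 0   [~->-rule on 2]
5. ~[]<>((q | ~q) & q), 0   [~->-rule on 2]
6. q | ~q, 0   [&-rule on 4]
7. q, 0   [&-rule on 4]
8. ~q | p, 1   [<>-rule on 3: fresh world 1, 0R1]
9. p, 1   [|-rule on 8 (branches; this branch)]
10. ~<>((q | ~q) & q), 2   [~[]-rule on 5: fresh world 2, 0R2]
11. ~((q | ~q) & q), 0   [~<>-rule on 10 via 2R0]
12. ~((q | ~q) & q), 1   [~<>-rule on 10 via 2R1]
13. ~((q | ~q) & q), 2   [~<>-rule on 10 via 2R2]
14. ~(q | ~q), 0   [~&-rule on 11 (branches; this branch)]
15. ~q, 0   [~|-rule on 14]
Accessibility: 0R0, 0R1, 0R2, 1R0, 1R1, 1R2, 2R0, 2R1, 2R2
Branch closes: q and ~q both at 0.
Every branch closes (one shown): unsatisfiable in S5.
S4-tableau for the formula:
1. ~(((q | ~q) & q) -> []<>((q | ~q) & q)) & <>(~q | p), 0
2. ~(((q | ~q) & q) -> []<>((q | ~q) & q)), 0   [&-rule on 1]
3. <>(~q | p), 0   [&-rule on 1]
4. (q | ~q) & q, 0   [~->-rule on 2]
5. ~[]<>((q | ~q) & q), 0   [~->-rule on 2]
6. q | ~q, 0   [&-rule on 4]
7. q, 0   [&-rule on 4]
8. ~q | p, 1   [<>-rule on 3: fresh world 1, 0R1]
9. p, 1   [|-rule on 8 (branches; this branch)]
10. ~<>((q | ~q) & q), 2   [~[]-rule on 5: fresh world 2, 0R2]
11. ~((q | ~q) & q), 2   [~<>-rule on 10 via 2R2]
12. ~q, 2   [~&-rule on 11 (branches; this branch)]
Accessibility: 0R0, 0R1, 0R2, 1R1, 2R2
Complete open branch: satisfiable in S4, hence also in K, T (this S4-model is also a K-model and a T-model).

K, T, S4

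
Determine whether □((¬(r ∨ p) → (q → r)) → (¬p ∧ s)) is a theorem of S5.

Tableau for the negation ¬□((¬(r ∨ p) → (q → r)) → (¬p ∧ s)):
1. ¬□((¬(r ∨ p) → (q → r)) → (¬p ∧ s)), w0
2. ¬((¬(r ∨ p) → (q → r)) → (¬p ∧ s)), w1
3. ¬(r ∨ p) → (q → r), w1
4. ¬(¬p ∧ s), w1
5. q → r, w1
6. ¬s, w1
7. r, w1
Accessibility: w0Rw0, w0Rw1, w1Rw0, w1Rw1
The negation has an open branch (countermodel exists).

Invalid (countermodel exists)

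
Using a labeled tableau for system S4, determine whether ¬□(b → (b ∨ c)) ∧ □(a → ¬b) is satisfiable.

1. ¬□(b → (b ∨ c)) ∧ □(a → ¬b), u
2. ¬□(b → (b ∨ c)), u
3. □(a → ¬b), u
4. a → ¬b, u
5. ¬b, u
6. ¬(b → (b ∨ c)), v
7. b, v
8. ¬(b ∨ c), v
9. ¬b, v
10. ¬c, v
Accessibility: uRu, uRv, vRv
Branch closes: b and ¬b both at v.
All branches of the tableau close; one closing branch shown above.

No, unsatisfiable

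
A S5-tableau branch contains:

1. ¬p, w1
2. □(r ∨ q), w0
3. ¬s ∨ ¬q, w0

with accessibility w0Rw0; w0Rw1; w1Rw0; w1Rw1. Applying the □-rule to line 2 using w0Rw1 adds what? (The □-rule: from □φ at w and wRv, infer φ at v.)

r ∨ q, w1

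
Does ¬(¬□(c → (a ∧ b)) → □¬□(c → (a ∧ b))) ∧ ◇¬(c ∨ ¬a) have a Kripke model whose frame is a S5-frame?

1. ¬(¬□(c → (a ∧ b)) → □¬□(c → (a ∧ b))) ∧ ◇¬(c ∨ ¬a), 0
2. ¬(¬□(c → (a ∧ b)) → □¬□(c → (a ∧ b))), 0   [∧-rule on 1]
3. ◇¬(c ∨ ¬a), 0   [∧-rule on 1]
4. ¬□(c → (a ∧ b)), 0   [¬→-rule on 2]
5. ¬□¬□(c → (a ∧ b)), 0   [¬→-rule on 2]
6. ¬(c ∨ ¬a), 1   [◇-rule on 3: fresh world 1, 0R1]
7. ¬c, 1   [¬∨-rule on 6]
8. a, 1   [¬∨-rule on 6]
9. ¬(c → (a ∧ b)), 2   [¬□-rule on 4: fresh world 2, 0R2]
10. c, 2   [¬→-rule on 9]
11. ¬(a ∧ b), 2   [¬→-rule on 9]
12. ¬b, 2   [¬∧-rule on 11 (branches; this branch)]
13. □(c → (a ∧ b)), 3   [¬□-rule on 5: fresh world 3, 0R3]
14. c → (a ∧ b), 0   [□-rule on 13 via 3R0]
15. c → (a ∧ b), 1   [□-rule on 13 via 3R1]
16. c → (a ∧ b), 2   [□-rule on 13 via 3R2]
17. c → (a ∧ b), 3   [□-rule on 13 via 3R3]
18. a ∧ b, 0   [→-rule on 14 (branches; this branch)]
19. a, 0   [∧-rule on 18]
20. b, 0   [∧-rule on 18]
21. a ∧ b, 1   [→-rule on 15 (branches; this branch)]
22. b, 1   [∧-rule on 21]
23. a ∧ b, 2   [→-rule on 16 (branches; this branch)]
24. a, 2   [∧-rule on 23]
25. b, 2   [∧-rule on 23]
Accessibility: 0R0, 0R1, 0R2, 0R3, 1R0, 1R1, 1R2, 1R3, 2R0, 2R1, 2R2, 2R3, 3R0, 3R1, 3R2, 3R3
Branch closes: b and ¬b both at 2.
All branches of the tableau close; one closing branch shown above.

No, unsatisfiable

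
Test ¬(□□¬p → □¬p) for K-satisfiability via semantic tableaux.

1. ¬(□□¬p → □¬p), 0
2. □□¬p, 0   [¬→-rule on 1]
3. ¬□¬p, 0   [¬→-rule on 1]
4. p, 1   [¬□-rule on 3: fresh world 1, 0R1]
5. □¬p, 1   [□-rule on 2 via 0R1]
Accessibility: 0R1

Satisfiable (open branch found)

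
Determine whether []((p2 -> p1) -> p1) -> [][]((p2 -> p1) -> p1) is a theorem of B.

Not valid

Tableau for the negation ~([]((p2 -> p1) -> p1) -> [][]((p2 -> p1) -> p1)):
1. ~([]((p2 -> p1) -> p1) -> [][]((p2 -> p1) -> p1)), u
2. []((p2 -> p1) -> p1), u   [~->-rule on 1]
3. ~[][]((p2 -> p1) -> p1), u   [~->-rule on 1]
4. (p2 -> p1) -> p1, u   [[]-rule on 2 via uRu]
5. p1, u   [->-rule on 4 (branches; this branch)]
6. ~[]((p2 -> p1) -> p1), v   [~[]-rule on 3: fresh world v, uRv]
7. (p2 -> p1) -> p1, v   [[]-rule on 2 via uRv]
8. p1, v   [->-rule on 7 (branches; this branch)]
9. ~((p2 -> p1) -> p1), w   [~[]-rule on 6: fresh world w, vRw]
10. p2 -> p1, w   [~->-rule on 9]
11. ~p1, w   [~->-rule on 9]
12. ~p2, w   [->-rule on 10 (branches; this branch)]
Accessibility: uRu, uRv, vRu, vRv, vRw, wRv, wRw
The negation has an open branch (countermodel exists).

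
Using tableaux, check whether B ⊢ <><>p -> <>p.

Tableau for the negation ~(<><>p -> <>p):
1. ~(<><>p -> <>p), u
2. <><>p, u
3. ~<>p, u
4. ~p, u
5. <>p, v
6. ~p, v
7. p, w
Accessibility: uRu, uRv, vRu, vRv, vRw, wRv, wRw
The negation has an open branch (countermodel exists).

Not valid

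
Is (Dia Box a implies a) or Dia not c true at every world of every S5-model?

Tableau for the negation not ((Dia Box a implies a) or Dia not c):
1. not ((Dia Box a implies a) or Dia not c), u
2. not (Dia Box a implies a), u   [neg-or-rule on 1]
3. not Dia not c, u   [neg-or-rule on 1]
4. Dia Box a, u   [neg-implies-rule on 2]
5. not a, u   [neg-implies-rule on 2]
6. c, u   [neg-Dia-rule on 3 via uRu]
7. Box a, v   [Dia-rule on 4: fresh world v, uRv]
8. c, v   [neg-Dia-rule on 3 via uRv]
9. a, u   [Box-rule on 7 via vRu]
Accessibility: uRu, uRv, vRu, vRv
Branch closes: a and not a both at u.
All branches of the negation close; one closing branch shown above.

Yes, valid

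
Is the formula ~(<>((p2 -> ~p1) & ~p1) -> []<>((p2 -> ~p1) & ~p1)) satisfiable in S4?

Yes, satisfiable

1. ~(<>((p2 -> ~p1) & ~p1) -> []<>((p2 -> ~p1) & ~p1)), w0
2. <>((p2 -> ~p1) & ~p1), w0
3. ~[]<>((p2 -> ~p1) & ~p1), w0
4. (p2 -> ~p1) & ~p1, w1
5. p2 -> ~p1, w1
6. ~p1, w1
7. ~<>((p2 -> ~p1) & ~p1), w2
8. ~((p2 -> ~p1) & ~p1), w2
9. p1, w2
Accessibility: w0Rw0, w0Rw1, w0Rw2, w1Rw1, w2Rw2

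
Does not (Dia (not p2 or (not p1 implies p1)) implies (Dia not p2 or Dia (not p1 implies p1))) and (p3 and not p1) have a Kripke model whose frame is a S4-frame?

1. not (Dia (not p2 or (not p1 implies p1)) implies (Dia not p2 or Dia (not p1 implies p1))) and (p3 and not p1), w0
2. not (Dia (not p2 or (not p1 implies p1)) implies (Dia not p2 or Dia (not p1 implies p1))), w0
3. p3 and not p1, w0
4. Dia (not p2 or (not p1 implies p1)), w0
5. not (Dia not p2 or Dia (not p1 implies p1)), w0
6. p3, w0
7. not p1, w0
8. not Dia not p2, w0
9. not Dia (not p1 implies p1), w0
10. p2, w0
11. not (not p1 implies p1), w0
12. not p2 or (not p1 implies p1), w1
13. p2, w1
14. not (not p1 implies p1), w1
15. not p1, w1
16. not p1 implies p1, w1
17. p1, w1
Accessibility: w0Rw0, w0Rw1, w1Rw1
Branch closes: p1 and not p1 both at w1.
(One branch shown.) All branches close.

Unsatisfiable (every branch closes)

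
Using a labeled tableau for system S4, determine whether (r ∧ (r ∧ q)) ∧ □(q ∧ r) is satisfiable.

1. (r ∧ (r ∧ q)) ∧ □(q ∧ r), 0
2. r ∧ (r ∧ q), 0
3. □(q ∧ r), 0
4. r, 0
5. r ∧ q, 0
6. q, 0
7. q ∧ r, 0
Accessibility: 0R0

Satisfiable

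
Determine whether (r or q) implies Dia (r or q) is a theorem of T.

Valid

Tableau for the negation not ((r or q) implies Dia (r or q)):
1. not ((r or q) implies Dia (r or q)), w0
2. r or q, w0
3. not Dia (r or q), w0
4. not (r or q), w0
5. not r, w0
6. not q, w0
7. q, w0
Accessibility: w0Rw0
Branch closes: q and not q both at w0.
Every branch of the negation's tableau closes; the branch above is one of them.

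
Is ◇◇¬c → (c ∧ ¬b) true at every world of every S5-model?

Tableau for the negation ¬(◇◇¬c → (c ∧ ¬b)):
1. ¬(◇◇¬c → (c ∧ ¬b)), w0
2. ◇◇¬c, w0
3. ¬(c ∧ ¬b), w0
4. b, w0
5. ◇¬c, w1
6. ¬c, w2
Accessibility: w0Rw0, w0Rw1, w0Rw2, w1Rw0, w1Rw1, w1Rw2, w2Rw0, w2Rw1, w2Rw2
The negation has an open branch (countermodel exists).

Invalid (countermodel exists)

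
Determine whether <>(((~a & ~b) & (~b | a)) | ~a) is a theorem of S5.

Tableau for the negation ~<>(((~a & ~b) & (~b | a)) | ~a):
1. ~<>(((~a & ~b) & (~b | a)) | ~a), u
2. ~(((~a & ~b) & (~b | a)) | ~a), u   [~<>-rule on 1 via uRu]
3. ~((~a & ~b) & (~b | a)), u   [~|-rule on 2]
4. a, u   [~|-rule on 2]
5. ~(~a & ~b), u   [~&-rule on 3 (branches; this branch)]
6. b, u   [~&-rule on 5 (branches; this branch)]
Accessibility: uRu
The negation has an open branch (countermodel exists).

No, not valid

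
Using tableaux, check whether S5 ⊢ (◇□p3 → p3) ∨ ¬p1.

Valid in S5

Tableau for the negation ¬((◇□p3 → p3) ∨ ¬p1):
1. ¬((◇□p3 → p3) ∨ ¬p1), w0
2. ¬(◇□p3 → p3), w0
3. p1, w0
4. ◇□p3, w0
5. ¬p3, w0
6. □p3, w1
7. p3, w0
Accessibility: w0Rw0, w0Rw1, w1Rw0, w1Rw1
Branch closes: p3 and ¬p3 both at w0.
All branches of the negation close; one closing branch shown above.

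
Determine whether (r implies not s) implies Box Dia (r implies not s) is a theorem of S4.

Tableau for the negation not ((r implies not s) implies Box Dia (r implies not s)):
1. not ((r implies not s) implies Box Dia (r implies not s)), 0
2. r implies not s, 0
3. not Box Dia (r implies not s), 0
4. not s, 0
5. not Dia (r implies not s), 1
6. not (r implies not s), 1
7. r, 1
8. s, 1
Accessibility: 0R0, 0R1, 1R1
The negation has an open branch (countermodel exists).

Invalid (countermodel exists)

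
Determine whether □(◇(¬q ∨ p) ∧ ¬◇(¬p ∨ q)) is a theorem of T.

No, not valid

Tableau for the negation ¬□(◇(¬q ∨ p) ∧ ¬◇(¬p ∨ q)):
1. ¬□(◇(¬q ∨ p) ∧ ¬◇(¬p ∨ q)), 0
2. ¬(◇(¬q ∨ p) ∧ ¬◇(¬p ∨ q)), 1
3. ◇(¬p ∨ q), 1
4. ¬p ∨ q, 2
5. q, 2
Accessibility: 0R0, 0R1, 1R1, 1R2, 2R2
The negation has an open branch (countermodel exists).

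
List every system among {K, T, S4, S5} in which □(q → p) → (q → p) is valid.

T-tableau for the negation ¬(□(q → p) → (q → p)):
1. ¬(□(q → p) → (q → p)), w0
2. □(q → p), w0
3. ¬(q → p), w0
4. q, w0
5. ¬p, w0
6. q → p, w0
7. p, w0
Accessibility: w0Rw0
Branch closes: p and ¬p both at w0.
Every branch closes (one shown): valid in T, hence also in S4, S5 (every theorem of T is a theorem of S4 and S5).
K-tableau for the negation ¬(□(q → p) → (q → p)):
1. ¬(□(q → p) → (q → p)), w0
2. □(q → p), w0
3. ¬(q → p), w0
4. q, w0
5. ¬p, w0
Complete open branch: countermodel on a K-frame, so not valid in K.

T, S4, S5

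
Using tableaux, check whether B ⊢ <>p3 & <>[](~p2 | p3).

No, not valid

Tableau for the negation ~(<>p3 & <>[](~p2 | p3)):
1. ~(<>p3 & <>[](~p2 | p3)), w0
2. ~<>[](~p2 | p3), w0
3. ~[](~p2 | p3), w0
4. ~(~p2 | p3), w1
5. p2, w1
6. ~p3, w1
7. ~[](~p2 | p3), w1
8. ~(~p2 | p3), w2
9. p2, w2
10. ~p3, w2
Accessibility: w0Rw0, w0Rw1, w1Rw0, w1Rw1, w1Rw2, w2Rw1, w2Rw2
The negation has an open branch (countermodel exists).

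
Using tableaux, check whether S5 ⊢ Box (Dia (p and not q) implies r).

Tableau for the negation not Box (Dia (p and not q) implies r):
1. not Box (Dia (p and not q) implies r), w0
2. not (Dia (p and not q) implies r), w1   [neg-Box-rule on 1: fresh world w1, w0Rw1]
3. Dia (p and not q), w1   [neg-implies-rule on 2]
4. not r, w1   [neg-implies-rule on 2]
5. p and not q, w2   [Dia-rule on 3: fresh world w2, w1Rw2]
6. p, w2   [and-rule on 5]
7. not q, w2   [and-rule on 5]
Accessibility: w0Rw0, w0Rw1, w0Rw2, w1Rw0, w1Rw1, w1Rw2, w2Rw0, w2Rw1, w2Rw2
The negation has an open branch (countermodel exists).

Not valid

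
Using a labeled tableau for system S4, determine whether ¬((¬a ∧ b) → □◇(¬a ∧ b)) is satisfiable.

Satisfiable (open branch found)

1. ¬((¬a ∧ b) → □◇(¬a ∧ b)), u
2. ¬a ∧ b, u   [¬→-rule on 1]
3. ¬□◇(¬a ∧ b), u   [¬→-rule on 1]
4. ¬a, u   [∧-rule on 2]
5. b, u   [∧-rule on 2]
6. ¬◇(¬a ∧ b), v   [¬□-rule on 3: fresh world v, uRv]
7. ¬(¬a ∧ b), v   [¬◇-rule on 6 via vRv]
8. ¬b, v   [¬∧-rule on 7 (branches; this branch)]
Accessibility: uRu, uRv, vRv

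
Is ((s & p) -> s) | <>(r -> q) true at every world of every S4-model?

Tableau for the negation ~(((s & p) -> s) | <>(r -> q)):
1. ~(((s & p) -> s) | <>(r -> q)), u
2. ~((s & p) -> s), u   [~|-rule on 1]
3. ~<>(r -> q), u   [~|-rule on 1]
4. s & p, u   [~->-rule on 2]
5. ~s, u   [~->-rule on 2]
6. s, u   [&-rule on 4]
7. p, u   [&-rule on 4]
Accessibility: uRu
Branch closes: s and ~s both at u.
All branches of the negation close; one closing branch shown above.

Valid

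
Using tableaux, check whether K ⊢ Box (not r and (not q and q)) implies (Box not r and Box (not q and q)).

Yes, valid

Tableau for the negation not (Box (not r and (not q and q)) implies (Box not r and Box (not q and q))):
1. not (Box (not r and (not q and q)) implies (Box not r and Box (not q and q))), 0
2. Box (not r and (not q and q)), 0
3. not (Box not r and Box (not q and q)), 0
4. not Box (not q and q), 0
5. not (not q and q), 1
6. not r and (not q and q), 1
7. not r, 1
8. not q and q, 1
9. not q, 1
10. q, 1
Accessibility: 0R1
Branch closes: q and not q both at 1.
All branches of the negation close; one closing branch shown above.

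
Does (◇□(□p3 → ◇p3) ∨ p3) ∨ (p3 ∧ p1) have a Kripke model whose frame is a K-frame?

Yes, satisfiable

1. (◇□(□p3 → ◇p3) ∨ p3) ∨ (p3 ∧ p1), 0
2. p3 ∧ p1, 0
3. p3, 0
4. p1, 0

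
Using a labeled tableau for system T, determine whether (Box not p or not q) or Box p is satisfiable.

1. (Box not p or not q) or Box p, u
2. Box p, u
3. p, u
Accessibility: uRu

Yes, satisfiable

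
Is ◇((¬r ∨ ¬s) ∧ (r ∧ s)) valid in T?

Invalid (countermodel exists)

Tableau for the negation ¬◇((¬r ∨ ¬s) ∧ (r ∧ s)):
1. ¬◇((¬r ∨ ¬s) ∧ (r ∧ s)), w0
2. ¬((¬r ∨ ¬s) ∧ (r ∧ s)), w0
3. ¬(r ∧ s), w0
4. ¬s, w0
Accessibility: w0Rw0
The negation has an open branch (countermodel exists).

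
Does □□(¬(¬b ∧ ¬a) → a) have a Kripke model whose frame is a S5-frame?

1. □□(¬(¬b ∧ ¬a) → a), u
2. □(¬(¬b ∧ ¬a) → a), u   [□-rule on 1 via uRu]
3. ¬(¬b ∧ ¬a) → a, u   [□-rule on 2 via uRu]
4. a, u   [→-rule on 3 (branches; this branch)]
Accessibility: uRu

Satisfiable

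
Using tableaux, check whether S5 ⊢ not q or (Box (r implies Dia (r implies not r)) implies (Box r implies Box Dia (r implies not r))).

Valid in S5

Tableau for the negation not (not q or (Box (r implies Dia (r implies not r)) implies (Box r implies Box Dia (r implies not r)))):
1. not (not q or (Box (r implies Dia (r implies not r)) implies (Box r implies Box Dia (r implies not r)))), u
2. q, u   [neg-or-rule on 1]
3. not (Box (r implies Dia (r implies not r)) implies (Box r implies Box Dia (r implies not r))), u   [neg-or-rule on 1]
4. Box (r implies Dia (r implies not r)), u   [neg-implies-rule on 3]
5. not (Box r implies Box Dia (r implies not r)), u   [neg-implies-rule on 3]
6. Box r, u   [neg-implies-rule on 5]
7. not Box Dia (r implies not r), u   [neg-implies-rule on 5]
8. r implies Dia (r implies not r), u   [Box-rule on 4 via uRu]
9. r, u   [Box-rule on 6 via uRu]
10. Dia (r implies not r), u   [implies-rule on 8 (branches; this branch)]
11. not Dia (r implies not r), v   [neg-Box-rule on 7: fresh world v, uRv]
12. r implies Dia (r implies not r), v   [Box-rule on 4 via uRv]
13. r, v   [Box-rule on 6 via uRv]
14. not (r implies not r), u   [neg-Dia-rule on 11 via vRu]
15. not (r implies not r), v   [neg-Dia-rule on 11 via vRv]
16. Dia (r implies not r), v   [implies-rule on 12 (branches; this branch)]
17. r implies not r, w   [Dia-rule on 10: fresh world w, uRw]
18. r implies Dia (r implies not r), w   [Box-rule on 4 via uRw]
19. r, w   [Box-rule on 6 via uRw]
20. not (r implies not r), w   [neg-Dia-rule on 11 via vRw]
21. not r, w   [implies-rule on 17 (branches; this branch)]
Accessibility: uRu, uRv, uRw, vRu, vRv, vRw, wRu, wRv, wRw
Branch closes: r and not r both at w.
Every branch of the negation's tableau closes; the branch above is one of them.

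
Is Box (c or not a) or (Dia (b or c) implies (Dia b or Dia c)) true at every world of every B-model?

Tableau for the negation not (Box (c or not a) or (Dia (b or c) implies (Dia b or Dia c))):
1. not (Box (c or not a) or (Dia (b or c) implies (Dia b or Dia c))), u
2. not Box (c or not a), u
3. not (Dia (b or c) implies (Dia b or Dia c)), u
4. Dia (b or c), u
5. not (Dia b or Dia c), u
6. not Dia b, u
7. not Dia c, u
8. not b, u
9. not c, u
10. not (c or not a), v
11. not c, v
12. a, v
13. not b, v
14. b or c, w
15. not b, w
16. not c, w
17. c, w
Accessibility: uRu, uRv, uRw, vRu, vRv, wRu, wRw
Branch closes: c and not c both at w.
All branches of the negation close; one closing branch shown above.

Valid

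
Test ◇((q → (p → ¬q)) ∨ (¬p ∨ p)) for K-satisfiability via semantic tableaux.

Yes, satisfiable

1. ◇((q → (p → ¬q)) ∨ (¬p ∨ p)), u
2. (q → (p → ¬q)) ∨ (¬p ∨ p), v
3. ¬p ∨ p, v
4. p, v
Accessibility: uRv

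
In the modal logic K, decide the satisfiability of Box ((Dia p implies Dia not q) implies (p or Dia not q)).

Yes, satisfiable

1. Box ((Dia p implies Dia not q) implies (p or Dia not q)), u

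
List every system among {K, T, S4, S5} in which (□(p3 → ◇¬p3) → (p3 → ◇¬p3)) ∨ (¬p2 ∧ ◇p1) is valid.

K-tableau for the negation ¬((□(p3 → ◇¬p3) → (p3 → ◇¬p3)) ∨ (¬p2 ∧ ◇p1)):
1. ¬((□(p3 → ◇¬p3) → (p3 → ◇¬p3)) ∨ (¬p2 ∧ ◇p1)), w0
2. ¬(□(p3 → ◇¬p3) → (p3 → ◇¬p3)), w0
3. ¬(¬p2 ∧ ◇p1), w0
4. □(p3 → ◇¬p3), w0
5. ¬(p3 → ◇¬p3), w0
6. p3, w0
7. ¬◇¬p3, w0
8. ¬◇p1, w0
Complete open branch: countermodel on a K-frame, so not valid in K.
T-tableau for the negation ¬((□(p3 → ◇¬p3) → (p3 → ◇¬p3)) ∨ (¬p2 ∧ ◇p1)):
1. ¬((□(p3 → ◇¬p3) → (p3 → ◇¬p3)) ∨ (¬p2 ∧ ◇p1)), w0
2. ¬(□(p3 → ◇¬p3) → (p3 → ◇¬p3)), w0
3. ¬(¬p2 ∧ ◇p1), w0
4. □(p3 → ◇¬p3), w0
5. ¬(p3 → ◇¬p3), w0
6. p3, w0
7. ¬◇¬p3, w0
8. p3 → ◇¬p3, w0
9. ¬◇p1, w0
10. ¬p1, w0
11. ◇¬p3, w0
12. ¬p3, w1
13. p3 → ◇¬p3, w1
14. p3, w1
Accessibility: w0Rw0, w0Rw1, w1Rw1
Branch closes: p3 and ¬p3 both at w1.
Every branch closes (one shown): valid in T, hence also in S4, S5 (every theorem of T is a theorem of S4 and S5).

T, S4, S5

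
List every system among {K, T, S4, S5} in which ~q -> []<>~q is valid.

S4-tableau for the negation ~(~q -> []<>~q):
1. ~(~q -> []<>~q), u
2. ~q, u
3. ~[]<>~q, u
4. ~<>~q, v
5. q, v
Accessibility: uRu, uRv, vRv
Complete open branch: countermodel on an S4-frame, so not valid in S4, nor in K, T (the same frame is also a K-frame and a T-frame).
S5-tableau for the negation ~(~q -> []<>~q):
1. ~(~q -> []<>~q), u
2. ~q, u
3. ~[]<>~q, u
4. ~<>~q, v
5. q, u
Accessibility: uRu, uRv, vRu, vRv
Branch closes: q and ~q both at u.
Every branch closes (one shown): valid in S5.

S5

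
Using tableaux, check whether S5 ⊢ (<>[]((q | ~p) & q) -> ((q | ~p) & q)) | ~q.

Tableau for the negation ~((<>[]((q | ~p) & q) -> ((q | ~p) & q)) | ~q):
1. ~((<>[]((q | ~p) & q) -> ((q | ~p) & q)) | ~q), u
2. ~(<>[]((q | ~p) & q) -> ((q | ~p) & q)), u
3. q, u
4. <>[]((q | ~p) & q), u
5. ~((q | ~p) & q), u
6. ~(q | ~p), u
7. ~q, u
8. p, u
Accessibility: uRu
Branch closes: q and ~q both at u.
Every branch of the negation's tableau closes; the branch above is one of them.

Valid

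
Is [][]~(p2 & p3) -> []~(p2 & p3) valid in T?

Yes, valid

Tableau for the negation ~([][]~(p2 & p3) -> []~(p2 & p3)):
1. ~([][]~(p2 & p3) -> []~(p2 & p3)), w0
2. [][]~(p2 & p3), w0
3. ~[]~(p2 & p3), w0
4. []~(p2 & p3), w0
5. ~(p2 & p3), w0
6. ~p3, w0
7. p2 & p3, w1
8. p2, w1
9. p3, w1
10. []~(p2 & p3), w1
11. ~(p2 & p3), w1
12. ~p3, w1
Accessibility: w0Rw0, w0Rw1, w1Rw1
Branch closes: p3 and ~p3 both at w1.
All branches of the negation close; one closing branch shown above.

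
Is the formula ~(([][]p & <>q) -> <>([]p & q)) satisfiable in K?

Unsatisfiable

1. ~(([][]p & <>q) -> <>([]p & q)), u
2. [][]p & <>q, u
3. ~<>([]p & q), u
4. [][]p, u
5. <>q, u
6. q, v
7. ~([]p & q), v
8. []p, v
9. ~[]p, v
10. ~p, w
11. p, w
Accessibility: uRv, vRw
Branch closes: p and ~p both at w.
All branches of the tableau close; one closing branch shown above.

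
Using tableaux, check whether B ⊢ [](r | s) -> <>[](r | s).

Valid

Tableau for the negation ~([](r | s) -> <>[](r | s)):
1. ~([](r | s) -> <>[](r | s)), 0
2. [](r | s), 0   [~->-rule on 1]
3. ~<>[](r | s), 0   [~->-rule on 1]
4. r | s, 0   [[]-rule on 2 via 0R0]
5. ~[](r | s), 0   [~<>-rule on 3 via 0R0]
6. s, 0   [|-rule on 4 (branches; this branch)]
7. ~(r | s), 1   [~[]-rule on 5: fresh world 1, 0R1]
8. ~r, 1   [~|-rule on 7]
9. ~s, 1   [~|-rule on 7]
10. r | s, 1   [[]-rule on 2 via 0R1]
11. ~[](r | s), 1   [~<>-rule on 3 via 0R1]
12. s, 1   [|-rule on 10 (branches; this branch)]
Accessibility: 0R0, 0R1, 1R0, 1R1
Branch closes: s and ~s both at 1.
All branches of the negation close; one closing branch shown above.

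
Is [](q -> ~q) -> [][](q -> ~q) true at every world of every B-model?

No, not valid

Tableau for the negation ~([](q -> ~q) -> [][](q -> ~q)):
1. ~([](q -> ~q) -> [][](q -> ~q)), 0
2. [](q -> ~q), 0
3. ~[][](q -> ~q), 0
4. q -> ~q, 0
5. ~q, 0
6. ~[](q -> ~q), 1
7. q -> ~q, 1
8. ~q, 1
9. ~(q -> ~q), 2
10. q, 2
Accessibility: 0R0, 0R1, 1R0, 1R1, 1R2, 2R1, 2R2
The negation has an open branch (countermodel exists).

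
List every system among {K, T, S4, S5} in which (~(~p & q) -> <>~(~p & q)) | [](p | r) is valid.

T, S4, S5

K-tableau for the negation ~((~(~p & q) -> <>~(~p & q)) | [](p | r)):
1. ~((~(~p & q) -> <>~(~p & q)) | [](p | r)), u
2. ~(~(~p & q) -> <>~(~p & q)), u
3. ~[](p | r), u
4. ~(~p & q), u
5. ~<>~(~p & q), u
6. ~q, u
7. ~(p | r), v
8. ~p, v
9. ~r, v
10. ~p & q, v
11. q, v
Accessibility: uRv
Complete open branch: countermodel on a K-frame, so not valid in K.
T-tableau for the negation ~((~(~p & q) -> <>~(~p & q)) | [](p | r)):
1. ~((~(~p & q) -> <>~(~p & q)) | [](p | r)), u
2. ~(~(~p & q) -> <>~(~p & q)), u
3. ~[](p | r), u
4. ~(~p & q), u
5. ~<>~(~p & q), u
6. ~p & q, u
7. ~p, u
8. q, u
9. ~q, u
Accessibility: uRu
Branch closes: q and ~q both at u.
Every branch closes (one shown): valid in T, hence also in S4, S5 (every theorem of T is a theorem of S4 and S5).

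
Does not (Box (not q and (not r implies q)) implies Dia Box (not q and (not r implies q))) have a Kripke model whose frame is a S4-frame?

1. not (Box (not q and (not r implies q)) implies Dia Box (not q and (not r implies q))), w0
2. Box (not q and (not r implies q)), w0
3. not Dia Box (not q and (not r implies q)), w0
4. not q and (not r implies q), w0
5. not q, w0
6. not r implies q, w0
7. not Box (not q and (not r implies q)), w0
8. r, w0
9. not (not q and (not r implies q)), w1
10. not q and (not r implies q), w1
11. not q, w1
12. not r implies q, w1
13. not Box (not q and (not r implies q)), w1
14. not (not r implies q), w1
15. not r, w1
16. q, w1
Accessibility: w0Rw0, w0Rw1, w1Rw1
Branch closes: q and not q both at w1.
All branches of the tableau close; one closing branch shown above.

Unsatisfiable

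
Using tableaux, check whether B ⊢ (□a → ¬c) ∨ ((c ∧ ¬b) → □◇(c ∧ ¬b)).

Tableau for the negation ¬((□a → ¬c) ∨ ((c ∧ ¬b) → □◇(c ∧ ¬b))):
1. ¬((□a → ¬c) ∨ ((c ∧ ¬b) → □◇(c ∧ ¬b))), u
2. ¬(□a → ¬c), u   [¬∨-rule on 1]
3. ¬((c ∧ ¬b) → □◇(c ∧ ¬b)), u   [¬∨-rule on 1]
4. □a, u   [¬→-rule on 2]
5. c, u   [¬→-rule on 2]
6. c ∧ ¬b, u   [¬→-rule on 3]
7. ¬□◇(c ∧ ¬b), u   [¬→-rule on 3]
8. ¬b, u   [∧-rule on 6]
9. a, u   [□-rule on 4 via uRu]
10. ¬◇(c ∧ ¬b), v   [¬□-rule on 7: fresh world v, uRv]
11. a, v   [□-rule on 4 via uRv]
12. ¬(c ∧ ¬b), u   [¬◇-rule on 10 via vRu]
13. ¬(c ∧ ¬b), v   [¬◇-rule on 10 via vRv]
14. b, u   [¬∧-rule on 12 (branches; this branch)]
Accessibility: uRu, uRv, vRu, vRv
Branch closes: b and ¬b both at u.
Every branch of the negation's tableau closes; the branch above is one of them.

Valid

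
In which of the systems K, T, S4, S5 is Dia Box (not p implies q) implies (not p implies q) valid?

S5

S4-tableau for the negation not (Dia Box (not p implies q) implies (not p implies q)):
1. not (Dia Box (not p implies q) implies (not p implies q)), u
2. Dia Box (not p implies q), u   [neg-implies-rule on 1]
3. not (not p implies q), u   [neg-implies-rule on 1]
4. not p, u   [neg-implies-rule on 3]
5. not q, u   [neg-implies-rule on 3]
6. Box (not p implies q), v   [Dia-rule on 2: fresh world v, uRv]
7. not p implies q, v   [Box-rule on 6 via vRv]
8. q, v   [implies-rule on 7 (branches; this branch)]
Accessibility: uRu, uRv, vRv
Complete open branch: countermodel on an S4-frame, so not valid in S4, nor in K, T (the same frame is also a K-frame and a T-frame).
S5-tableau for the negation not (Dia Box (not p implies q) implies (not p implies q)):
1. not (Dia Box (not p implies q) implies (not p implies q)), u
2. Dia Box (not p implies q), u   [neg-implies-rule on 1]
3. not (not p implies q), u   [neg-implies-rule on 1]
4. not p, u   [neg-implies-rule on 3]
5. not q, u   [neg-implies-rule on 3]
6. Box (not p implies q), v   [Dia-rule on 2: fresh world v, uRv]
7. not p implies q, u   [Box-rule on 6 via vRu]
8. not p implies q, v   [Box-rule on 6 via vRv]
9. q, u   [implies-rule on 7 (branches; this branch)]
Accessibility: uRu, uRv, vRu, vRv
Branch closes: q and not q both at u.
Every branch closes (one shown): valid in S5.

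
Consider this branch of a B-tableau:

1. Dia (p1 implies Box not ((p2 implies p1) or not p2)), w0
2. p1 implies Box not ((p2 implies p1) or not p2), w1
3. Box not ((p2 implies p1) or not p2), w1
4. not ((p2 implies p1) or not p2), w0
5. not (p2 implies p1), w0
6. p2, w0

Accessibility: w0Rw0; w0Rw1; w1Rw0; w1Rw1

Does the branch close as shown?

No, open

No atom appears with both signs at the same world.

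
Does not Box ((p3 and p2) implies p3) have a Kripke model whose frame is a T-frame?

Unsatisfiable (every branch closes)

1. not Box ((p3 and p2) implies p3), w0
2. not ((p3 and p2) implies p3), w1
3. p3 and p2, w1
4. not p3, w1
5. p3, w1
6. p2, w1
Accessibility: w0Rw0, w0Rw1, w1Rw1
Branch closes: p3 and not p3 both at w1.
(One branch shown.) All branches close.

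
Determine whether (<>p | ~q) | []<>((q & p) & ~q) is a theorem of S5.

Not valid

Tableau for the negation ~((<>p | ~q) | []<>((q & p) & ~q)):
1. ~((<>p | ~q) | []<>((q & p) & ~q)), w0
2. ~(<>p | ~q), w0
3. ~[]<>((q & p) & ~q), w0
4. ~<>p, w0
5. q, w0
6. ~p, w0
7. ~<>((q & p) & ~q), w1
8. ~p, w1
9. ~((q & p) & ~q), w0
10. ~((q & p) & ~q), w1
11. q, w1
Accessibility: w0Rw0, w0Rw1, w1Rw0, w1Rw1
The negation has an open branch (countermodel exists).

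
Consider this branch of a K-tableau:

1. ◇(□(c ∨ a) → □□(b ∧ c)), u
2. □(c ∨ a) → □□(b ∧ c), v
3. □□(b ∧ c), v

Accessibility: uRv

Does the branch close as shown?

Open

No atom appears with both signs at the same world.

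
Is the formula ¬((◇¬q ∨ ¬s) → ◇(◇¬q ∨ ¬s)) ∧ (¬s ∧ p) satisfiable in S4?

No, unsatisfiable

1. ¬((◇¬q ∨ ¬s) → ◇(◇¬q ∨ ¬s)) ∧ (¬s ∧ p), w0
2. ¬((◇¬q ∨ ¬s) → ◇(◇¬q ∨ ¬s)), w0   [∧-rule on 1]
3. ¬s ∧ p, w0   [∧-rule on 1]
4. ◇¬q ∨ ¬s, w0   [¬→-rule on 2]
5. ¬◇(◇¬q ∨ ¬s), w0   [¬→-rule on 2]
6. ¬s, w0   [∧-rule on 3]
7. p, w0   [∧-rule on 3]
8. ¬(◇¬q ∨ ¬s), w0   [¬◇-rule on 5 via w0Rw0]
9. ¬◇¬q, w0   [¬∨-rule on 8]
10. s, w0   [¬∨-rule on 8]
Accessibility: w0Rw0
Branch closes: s and ¬s both at w0.
(One branch shown.) All branches close.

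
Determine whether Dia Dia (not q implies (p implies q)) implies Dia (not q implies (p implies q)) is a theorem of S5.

Tableau for the negation not (Dia Dia (not q implies (p implies q)) implies Dia (not q implies (p implies q))):
1. not (Dia Dia (not q implies (p implies q)) implies Dia (not q implies (p implies q))), 0
2. Dia Dia (not q implies (p implies q)), 0   [neg-implies-rule on 1]
3. not Dia (not q implies (p implies q)), 0   [neg-implies-rule on 1]
4. not (not q implies (p implies q)), 0   [neg-Dia-rule on 3 via 0R0]
5. not q, 0   [neg-implies-rule on 4]
6. not (p implies q), 0   [neg-implies-rule on 4]
7. p, 0   [neg-implies-rule on 6]
8. Dia (not q implies (p implies q)), 1   [Dia-rule on 2: fresh world 1, 0R1]
9. not (not q implies (p implies q)), 1   [neg-Dia-rule on 3 via 0R1]
10. not q, 1   [neg-implies-rule on 9]
11. not (p implies q), 1   [neg-implies-rule on 9]
12. p, 1   [neg-implies-rule on 11]
13. not q implies (p implies q), 2   [Dia-rule on 8: fresh world 2, 1R2]
14. not (not q implies (p implies q)), 2   [neg-Dia-rule on 3 via 0R2]
15. not q, 2   [neg-implies-rule on 14]
16. not (p implies q), 2   [neg-implies-rule on 14]
17. p, 2   [neg-implies-rule on 16]
18. p implies q, 2   [implies-rule on 13 (branches; this branch)]
19. q, 2   [implies-rule on 18 (branches; this branch)]
Accessibility: 0R0, 0R1, 0R2, 1R0, 1R1, 1R2, 2R0, 2R1, 2R2
Branch closes: q and not q both at 2.
Every branch of the negation's tableau closes; the branch above is one of them.

Valid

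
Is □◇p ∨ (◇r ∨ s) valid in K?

Tableau for the negation ¬(□◇p ∨ (◇r ∨ s)):
1. ¬(□◇p ∨ (◇r ∨ s)), w0
2. ¬□◇p, w0
3. ¬(◇r ∨ s), w0
4. ¬◇r, w0
5. ¬s, w0
6. ¬◇p, w1
7. ¬r, w1
Accessibility: w0Rw1
The negation has an open branch (countermodel exists).

Invalid (countermodel exists)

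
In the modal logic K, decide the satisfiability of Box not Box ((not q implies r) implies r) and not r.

Satisfiable

1. Box not Box ((not q implies r) implies r) and not r, 0
2. Box not Box ((not q implies r) implies r), 0   [and-rule on 1]
3. not r, 0   [and-rule on 1]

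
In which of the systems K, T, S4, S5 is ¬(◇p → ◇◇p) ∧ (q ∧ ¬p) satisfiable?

K-tableau for the formula:
1. ¬(◇p → ◇◇p) ∧ (q ∧ ¬p), 0
2. ¬(◇p → ◇◇p), 0
3. q ∧ ¬p, 0
4. ◇p, 0
5. ¬◇◇p, 0
6. q, 0
7. ¬p, 0
8. p, 1
9. ¬◇p, 1
Accessibility: 0R1
Complete open branch: satisfiable in K.
T-tableau for the formula:
1. ¬(◇p → ◇◇p) ∧ (q ∧ ¬p), 0
2. ¬(◇p → ◇◇p), 0
3. q ∧ ¬p, 0
4. ◇p, 0
5. ¬◇◇p, 0
6. q, 0
7. ¬p, 0
8. ¬◇p, 0
9. p, 1
10. ¬◇p, 1
11. ¬p, 1
Accessibility: 0R0, 0R1, 1R1
Branch closes: p and ¬p both at 1.
Every branch closes (one shown): unsatisfiable in T, hence also in S4, S5 (every S4/S5-frame is a T-frame).

K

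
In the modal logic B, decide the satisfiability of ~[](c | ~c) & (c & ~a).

No, unsatisfiable

1. ~[](c | ~c) & (c & ~a), u
2. ~[](c | ~c), u
3. c & ~a, u
4. c, u
5. ~a, u
6. ~(c | ~c), v
7. ~c, v
8. c, v
Accessibility: uRu, uRv, vRu, vRv
Branch closes: c and ~c both at v.
All branches of the tableau close; one closing branch shown above.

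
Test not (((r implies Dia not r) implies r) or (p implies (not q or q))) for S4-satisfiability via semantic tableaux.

Unsatisfiable (every branch closes)

1. not (((r implies Dia not r) implies r) or (p implies (not q or q))), w0
2. not ((r implies Dia not r) implies r), w0   [neg-or-rule on 1]
3. not (p implies (not q or q)), w0   [neg-or-rule on 1]
4. r implies Dia not r, w0   [neg-implies-rule on 2]
5. not r, w0   [neg-implies-rule on 2]
6. p, w0   [neg-implies-rule on 3]
7. not (not q or q), w0   [neg-implies-rule on 3]
8. q, w0   [neg-or-rule on 7]
9. not q, w0   [neg-or-rule on 7]
Accessibility: w0Rw0
Branch closes: q and not q both at w0.
Every branch closes; the branch above is one of them.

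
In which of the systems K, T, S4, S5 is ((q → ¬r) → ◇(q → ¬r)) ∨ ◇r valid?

T, S4, S5

T-tableau for the negation ¬(((q → ¬r) → ◇(q → ¬r)) ∨ ◇r):
1. ¬(((q → ¬r) → ◇(q → ¬r)) ∨ ◇r), w0
2. ¬((q → ¬r) → ◇(q → ¬r)), w0
3. ¬◇r, w0
4. q → ¬r, w0
5. ¬◇(q → ¬r), w0
6. ¬r, w0
7. ¬(q → ¬r), w0
8. q, w0
9. r, w0
Accessibility: w0Rw0
Branch closes: r and ¬r both at w0.
Every branch closes (one shown): valid in T, hence also in S4, S5 (every theorem of T is a theorem of S4 and S5).
K-tableau for the negation ¬(((q → ¬r) → ◇(q → ¬r)) ∨ ◇r):
1. ¬(((q → ¬r) → ◇(q → ¬r)) ∨ ◇r), w0
2. ¬((q → ¬r) → ◇(q → ¬r)), w0
3. ¬◇r, w0
4. q → ¬r, w0
5. ¬◇(q → ¬r), w0
6. ¬r, w0
Complete open branch: countermodel on a K-frame, so not valid in K.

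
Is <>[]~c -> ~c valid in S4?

Invalid (countermodel exists)

Tableau for the negation ~(<>[]~c -> ~c):
1. ~(<>[]~c -> ~c), u
2. <>[]~c, u
3. c, u
4. []~c, v
5. ~c, v
Accessibility: uRu, uRv, vRv
The negation has an open branch (countermodel exists).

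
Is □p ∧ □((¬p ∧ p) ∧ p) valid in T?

Not valid

Tableau for the negation ¬(□p ∧ □((¬p ∧ p) ∧ p)):
1. ¬(□p ∧ □((¬p ∧ p) ∧ p)), w0
2. ¬□((¬p ∧ p) ∧ p), w0
3. ¬((¬p ∧ p) ∧ p), w1
4. ¬p, w1
Accessibility: w0Rw0, w0Rw1, w1Rw1
The negation has an open branch (countermodel exists).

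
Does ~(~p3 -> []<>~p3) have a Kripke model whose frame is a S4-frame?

Yes, satisfiable

1. ~(~p3 -> []<>~p3), w0
2. ~p3, w0
3. ~[]<>~p3, w0
4. ~<>~p3, w1
5. p3, w1
Accessibility: w0Rw0, w0Rw1, w1Rw1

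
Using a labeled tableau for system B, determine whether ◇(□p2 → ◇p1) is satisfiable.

Satisfiable (open branch found)

1. ◇(□p2 → ◇p1), w0
2. □p2 → ◇p1, w1
3. ◇p1, w1
4. p1, w2
Accessibility: w0Rw0, w0Rw1, w1Rw0, w1Rw1, w1Rw2, w2Rw1, w2Rw2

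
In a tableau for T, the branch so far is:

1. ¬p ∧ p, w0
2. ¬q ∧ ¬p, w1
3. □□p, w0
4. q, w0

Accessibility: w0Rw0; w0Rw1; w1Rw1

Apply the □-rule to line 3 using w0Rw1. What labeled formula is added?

□p, w1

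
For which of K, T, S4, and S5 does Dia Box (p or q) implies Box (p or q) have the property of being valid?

S5-tableau for the negation not (Dia Box (p or q) implies Box (p or q)):
1. not (Dia Box (p or q) implies Box (p or q)), 0
2. Dia Box (p or q), 0   [neg-implies-rule on 1]
3. not Box (p or q), 0   [neg-implies-rule on 1]
4. Box (p or q), 1   [Dia-rule on 2: fresh world 1, 0R1]
5. p or q, 0   [Box-rule on 4 via 1R0]
6. p or q, 1   [Box-rule on 4 via 1R1]
7. q, 0   [or-rule on 5 (branches; this branch)]
8. q, 1   [or-rule on 6 (branches; this branch)]
9. not (p or q), 2   [neg-Box-rule on 3: fresh world 2, 0R2]
10. not p, 2   [neg-or-rule on 9]
11. not q, 2   [neg-or-rule on 9]
12. p or q, 2   [Box-rule on 4 via 1R2]
13. q, 2   [or-rule on 12 (branches; this branch)]
Accessibility: 0R0, 0R1, 0R2, 1R0, 1R1, 1R2, 2R0, 2R1, 2R2
Branch closes: q and not q both at 2.
Every branch closes (one shown): valid in S5.
S4-tableau for the negation not (Dia Box (p or q) implies Box (p or q)):
1. not (Dia Box (p or q) implies Box (p or q)), 0
2. Dia Box (p or q), 0   [neg-implies-rule on 1]
3. not Box (p or q), 0   [neg-implies-rule on 1]
4. Box (p or q), 1   [Dia-rule on 2: fresh world 1, 0R1]
5. p or q, 1   [Box-rule on 4 via 1R1]
6. q, 1   [or-rule on 5 (branches; this branch)]
7. not (p or q), 2   [neg-Box-rule on 3: fresh world 2, 0R2]
8. not p, 2   [neg-or-rule on 7]
9. not q, 2   [neg-or-rule on 7]
Accessibility: 0R0, 0R1, 0R2, 1R1, 2R2
Complete open branch: countermodel on an S4-frame, so not valid in S4, nor in K, T (the same frame is also a K-frame and a T-frame).

S5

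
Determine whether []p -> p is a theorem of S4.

Tableau for the negation ~([]p -> p):
1. ~([]p -> p), u
2. []p, u
3. ~p, u
4. p, u
Accessibility: uRu
Branch closes: p and ~p both at u.
All branches of the negation close; one closing branch shown above.

Valid in S4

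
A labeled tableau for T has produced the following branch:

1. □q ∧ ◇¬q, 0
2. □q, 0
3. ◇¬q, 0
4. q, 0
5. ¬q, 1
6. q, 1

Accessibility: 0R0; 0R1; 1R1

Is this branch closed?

Yes, closed

Both q and ¬q appear at 1.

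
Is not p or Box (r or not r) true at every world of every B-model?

Tableau for the negation not (not p or Box (r or not r)):
1. not (not p or Box (r or not r)), 0
2. p, 0
3. not Box (r or not r), 0
4. not (r or not r), 1
5. not r, 1
6. r, 1
Accessibility: 0R0, 0R1, 1R0, 1R1
Branch closes: r and not r both at 1.
All branches of the negation close; one closing branch shown above.

Valid in B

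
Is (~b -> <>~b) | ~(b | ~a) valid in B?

Tableau for the negation ~((~b -> <>~b) | ~(b | ~a)):
1. ~((~b -> <>~b) | ~(b | ~a)), u
2. ~(~b -> <>~b), u
3. b | ~a, u
4. ~b, u
5. ~<>~b, u
6. b, u
Accessibility: uRu
Branch closes: b and ~b both at u.
All branches of the negation close; one closing branch shown above.

Yes, valid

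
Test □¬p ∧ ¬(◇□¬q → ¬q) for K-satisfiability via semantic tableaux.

Satisfiable (open branch found)

1. □¬p ∧ ¬(◇□¬q → ¬q), u
2. □¬p, u   [∧-rule on 1]
3. ¬(◇□¬q → ¬q), u   [∧-rule on 1]
4. ◇□¬q, u   [¬→-rule on 3]
5. q, u   [¬→-rule on 3]
6. □¬q, v   [◇-rule on 4: fresh world v, uRv]
7. ¬p, v   [□-rule on 2 via uRv]
Accessibility: uRv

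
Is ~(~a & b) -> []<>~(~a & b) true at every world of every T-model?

Not valid

Tableau for the negation ~(~(~a & b) -> []<>~(~a & b)):
1. ~(~(~a & b) -> []<>~(~a & b)), w0
2. ~(~a & b), w0   [~->-rule on 1]
3. ~[]<>~(~a & b), w0   [~->-rule on 1]
4. ~b, w0   [~&-rule on 2 (branches; this branch)]
5. ~<>~(~a & b), w1   [~[]-rule on 3: fresh world w1, w0Rw1]
6. ~a & b, w1   [~<>-rule on 5 via w1Rw1]
7. ~a, w1   [&-rule on 6]
8. b, w1   [&-rule on 6]
Accessibility: w0Rw0, w0Rw1, w1Rw1
The negation has an open branch (countermodel exists).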